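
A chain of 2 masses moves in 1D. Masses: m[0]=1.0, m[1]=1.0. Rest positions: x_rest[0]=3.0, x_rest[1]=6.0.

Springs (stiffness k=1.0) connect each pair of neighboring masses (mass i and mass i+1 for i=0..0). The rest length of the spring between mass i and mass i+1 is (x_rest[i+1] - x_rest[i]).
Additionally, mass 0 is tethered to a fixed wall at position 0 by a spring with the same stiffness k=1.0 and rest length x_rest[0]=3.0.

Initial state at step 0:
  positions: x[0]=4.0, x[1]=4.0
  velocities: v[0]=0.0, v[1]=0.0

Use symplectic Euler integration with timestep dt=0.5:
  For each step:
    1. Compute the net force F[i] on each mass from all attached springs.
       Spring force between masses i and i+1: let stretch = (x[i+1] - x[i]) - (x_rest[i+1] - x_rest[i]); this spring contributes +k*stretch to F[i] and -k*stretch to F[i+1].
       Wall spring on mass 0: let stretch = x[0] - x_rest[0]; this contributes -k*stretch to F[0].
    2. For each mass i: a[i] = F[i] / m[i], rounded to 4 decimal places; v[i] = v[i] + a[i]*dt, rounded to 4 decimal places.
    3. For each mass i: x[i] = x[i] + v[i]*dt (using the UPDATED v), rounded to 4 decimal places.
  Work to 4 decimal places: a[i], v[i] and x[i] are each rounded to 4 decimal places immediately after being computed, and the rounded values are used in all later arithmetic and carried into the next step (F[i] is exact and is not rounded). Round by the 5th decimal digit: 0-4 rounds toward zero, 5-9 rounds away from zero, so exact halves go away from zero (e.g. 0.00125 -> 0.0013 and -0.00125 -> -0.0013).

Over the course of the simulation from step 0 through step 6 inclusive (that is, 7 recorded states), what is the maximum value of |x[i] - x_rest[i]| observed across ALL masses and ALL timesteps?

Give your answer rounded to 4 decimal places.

Answer: 2.0156

Derivation:
Step 0: x=[4.0000 4.0000] v=[0.0000 0.0000]
Step 1: x=[3.0000 4.7500] v=[-2.0000 1.5000]
Step 2: x=[1.6875 5.8125] v=[-2.6250 2.1250]
Step 3: x=[0.9844 6.5938] v=[-1.4063 1.5625]
Step 4: x=[1.4375 6.7227] v=[0.9062 0.2578]
Step 5: x=[2.8526 6.2803] v=[2.8301 -0.8848]
Step 6: x=[4.4115 5.7310] v=[3.1177 -1.0987]
Max displacement = 2.0156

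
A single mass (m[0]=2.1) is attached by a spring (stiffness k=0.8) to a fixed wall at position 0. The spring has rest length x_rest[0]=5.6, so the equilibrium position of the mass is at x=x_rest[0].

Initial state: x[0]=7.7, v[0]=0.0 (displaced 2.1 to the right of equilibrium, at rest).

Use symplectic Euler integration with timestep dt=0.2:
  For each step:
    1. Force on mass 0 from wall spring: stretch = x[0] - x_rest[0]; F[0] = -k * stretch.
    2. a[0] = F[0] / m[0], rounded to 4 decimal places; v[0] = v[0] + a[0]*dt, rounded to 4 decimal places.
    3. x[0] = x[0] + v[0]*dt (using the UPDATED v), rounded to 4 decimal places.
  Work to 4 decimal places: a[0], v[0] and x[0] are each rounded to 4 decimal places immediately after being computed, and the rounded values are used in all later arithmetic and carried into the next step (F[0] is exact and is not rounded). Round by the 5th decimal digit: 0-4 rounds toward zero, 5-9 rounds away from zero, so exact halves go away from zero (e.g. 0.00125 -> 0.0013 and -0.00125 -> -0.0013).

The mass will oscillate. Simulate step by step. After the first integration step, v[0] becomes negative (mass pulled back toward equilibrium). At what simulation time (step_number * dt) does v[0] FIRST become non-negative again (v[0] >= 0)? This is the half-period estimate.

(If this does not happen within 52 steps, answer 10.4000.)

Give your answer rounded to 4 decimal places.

Step 0: x=[7.7000] v=[0.0000]
Step 1: x=[7.6680] v=[-0.1600]
Step 2: x=[7.6045] v=[-0.3176]
Step 3: x=[7.5104] v=[-0.4703]
Step 4: x=[7.3872] v=[-0.6159]
Step 5: x=[7.2368] v=[-0.7521]
Step 6: x=[7.0614] v=[-0.8768]
Step 7: x=[6.8638] v=[-0.9881]
Step 8: x=[6.6469] v=[-1.0844]
Step 9: x=[6.4141] v=[-1.1642]
Step 10: x=[6.1689] v=[-1.2262]
Step 11: x=[5.9150] v=[-1.2695]
Step 12: x=[5.6563] v=[-1.2935]
Step 13: x=[5.3967] v=[-1.2978]
Step 14: x=[5.1402] v=[-1.2823]
Step 15: x=[4.8907] v=[-1.2473]
Step 16: x=[4.6520] v=[-1.1933]
Step 17: x=[4.4278] v=[-1.1211]
Step 18: x=[4.2214] v=[-1.0318]
Step 19: x=[4.0360] v=[-0.9268]
Step 20: x=[3.8745] v=[-0.8076]
Step 21: x=[3.7393] v=[-0.6761]
Step 22: x=[3.6324] v=[-0.5343]
Step 23: x=[3.5555] v=[-0.3844]
Step 24: x=[3.5098] v=[-0.2286]
Step 25: x=[3.4959] v=[-0.0693]
Step 26: x=[3.5141] v=[0.0910]
First v>=0 after going negative at step 26, time=5.2000

Answer: 5.2000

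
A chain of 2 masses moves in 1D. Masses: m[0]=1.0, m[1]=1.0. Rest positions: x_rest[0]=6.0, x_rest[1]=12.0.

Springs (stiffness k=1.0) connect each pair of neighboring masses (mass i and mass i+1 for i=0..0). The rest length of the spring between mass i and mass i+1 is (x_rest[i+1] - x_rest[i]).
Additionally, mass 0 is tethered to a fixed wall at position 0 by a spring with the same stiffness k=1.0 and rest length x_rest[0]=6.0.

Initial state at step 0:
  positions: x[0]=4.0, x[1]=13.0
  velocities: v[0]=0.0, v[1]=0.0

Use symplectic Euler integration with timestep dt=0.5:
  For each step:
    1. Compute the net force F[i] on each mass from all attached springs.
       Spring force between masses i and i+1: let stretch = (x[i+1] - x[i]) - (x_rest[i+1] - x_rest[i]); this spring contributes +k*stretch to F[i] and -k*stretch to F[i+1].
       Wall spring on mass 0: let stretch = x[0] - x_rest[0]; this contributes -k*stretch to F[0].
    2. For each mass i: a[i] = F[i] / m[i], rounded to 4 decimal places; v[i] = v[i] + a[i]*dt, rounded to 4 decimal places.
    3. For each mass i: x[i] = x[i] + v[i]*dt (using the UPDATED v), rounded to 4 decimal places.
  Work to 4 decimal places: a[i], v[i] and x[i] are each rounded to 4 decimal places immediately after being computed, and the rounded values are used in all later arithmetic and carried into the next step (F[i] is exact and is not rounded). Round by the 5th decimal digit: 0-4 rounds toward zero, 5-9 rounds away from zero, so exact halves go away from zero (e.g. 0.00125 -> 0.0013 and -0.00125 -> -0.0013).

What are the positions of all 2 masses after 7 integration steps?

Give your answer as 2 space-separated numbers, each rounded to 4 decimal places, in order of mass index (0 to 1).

Step 0: x=[4.0000 13.0000] v=[0.0000 0.0000]
Step 1: x=[5.2500 12.2500] v=[2.5000 -1.5000]
Step 2: x=[6.9375 11.2500] v=[3.3750 -2.0000]
Step 3: x=[7.9688 10.6719] v=[2.0625 -1.1563]
Step 4: x=[7.6836 10.9180] v=[-0.5704 0.4922]
Step 5: x=[6.2861 11.8555] v=[-2.7950 1.8750]
Step 6: x=[4.7094 12.9007] v=[-3.1534 2.0903]
Step 7: x=[4.0032 13.3981] v=[-1.4125 0.9947]

Answer: 4.0032 13.3981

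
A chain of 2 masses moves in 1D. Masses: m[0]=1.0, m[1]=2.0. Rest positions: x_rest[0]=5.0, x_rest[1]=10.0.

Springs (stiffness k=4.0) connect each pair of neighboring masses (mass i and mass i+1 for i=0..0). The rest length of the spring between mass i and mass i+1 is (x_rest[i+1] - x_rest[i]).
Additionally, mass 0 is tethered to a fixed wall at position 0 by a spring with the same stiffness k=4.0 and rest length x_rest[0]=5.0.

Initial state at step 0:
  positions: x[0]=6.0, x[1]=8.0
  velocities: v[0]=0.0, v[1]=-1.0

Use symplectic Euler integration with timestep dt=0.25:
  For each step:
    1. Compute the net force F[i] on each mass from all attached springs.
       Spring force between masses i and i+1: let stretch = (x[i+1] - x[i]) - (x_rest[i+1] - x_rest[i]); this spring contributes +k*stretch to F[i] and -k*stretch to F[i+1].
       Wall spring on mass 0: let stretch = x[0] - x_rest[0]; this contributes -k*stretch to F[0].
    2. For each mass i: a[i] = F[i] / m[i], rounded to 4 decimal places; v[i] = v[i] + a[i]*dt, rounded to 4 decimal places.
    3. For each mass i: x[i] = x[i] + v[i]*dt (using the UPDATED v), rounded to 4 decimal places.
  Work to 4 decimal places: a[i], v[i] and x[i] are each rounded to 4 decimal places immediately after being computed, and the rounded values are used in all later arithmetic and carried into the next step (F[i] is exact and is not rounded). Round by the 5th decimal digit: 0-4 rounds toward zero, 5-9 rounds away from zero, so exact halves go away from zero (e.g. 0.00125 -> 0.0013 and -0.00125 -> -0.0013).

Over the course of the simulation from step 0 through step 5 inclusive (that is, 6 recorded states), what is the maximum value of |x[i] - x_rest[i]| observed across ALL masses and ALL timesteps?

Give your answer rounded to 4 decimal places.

Answer: 2.6919

Derivation:
Step 0: x=[6.0000 8.0000] v=[0.0000 -1.0000]
Step 1: x=[5.0000 8.1250] v=[-4.0000 0.5000]
Step 2: x=[3.5313 8.4844] v=[-5.8750 1.4375]
Step 3: x=[2.4180 8.8497] v=[-4.4532 1.4610]
Step 4: x=[2.3081 9.0360] v=[-0.4395 0.7452]
Step 5: x=[3.3032 9.0063] v=[3.9803 -0.1188]
Max displacement = 2.6919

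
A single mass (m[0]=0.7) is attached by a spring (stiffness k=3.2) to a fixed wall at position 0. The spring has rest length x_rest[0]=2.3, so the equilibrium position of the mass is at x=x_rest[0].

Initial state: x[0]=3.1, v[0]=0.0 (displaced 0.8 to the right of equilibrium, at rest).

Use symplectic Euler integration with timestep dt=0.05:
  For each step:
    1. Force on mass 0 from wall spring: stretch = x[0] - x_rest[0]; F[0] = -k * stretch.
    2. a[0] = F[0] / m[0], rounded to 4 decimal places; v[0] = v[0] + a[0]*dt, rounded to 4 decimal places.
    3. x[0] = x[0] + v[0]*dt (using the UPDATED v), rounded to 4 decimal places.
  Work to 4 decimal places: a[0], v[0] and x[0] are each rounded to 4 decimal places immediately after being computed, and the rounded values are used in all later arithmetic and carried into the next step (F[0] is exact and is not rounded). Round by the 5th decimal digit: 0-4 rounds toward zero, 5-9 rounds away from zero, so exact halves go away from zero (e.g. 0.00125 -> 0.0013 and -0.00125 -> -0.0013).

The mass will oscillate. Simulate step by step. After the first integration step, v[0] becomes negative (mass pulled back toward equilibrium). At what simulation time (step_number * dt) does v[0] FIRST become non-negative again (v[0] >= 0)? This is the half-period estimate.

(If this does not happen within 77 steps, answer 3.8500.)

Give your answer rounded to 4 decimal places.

Answer: 1.5000

Derivation:
Step 0: x=[3.1000] v=[0.0000]
Step 1: x=[3.0909] v=[-0.1829]
Step 2: x=[3.0727] v=[-0.3637]
Step 3: x=[3.0457] v=[-0.5403]
Step 4: x=[3.0102] v=[-0.7107]
Step 5: x=[2.9666] v=[-0.8730]
Step 6: x=[2.9153] v=[-1.0254]
Step 7: x=[2.8570] v=[-1.1660]
Step 8: x=[2.7923] v=[-1.2933]
Step 9: x=[2.7220] v=[-1.4058]
Step 10: x=[2.6469] v=[-1.5023]
Step 11: x=[2.5678] v=[-1.5816]
Step 12: x=[2.4857] v=[-1.6428]
Step 13: x=[2.4014] v=[-1.6852]
Step 14: x=[2.3160] v=[-1.7084]
Step 15: x=[2.2304] v=[-1.7121]
Step 16: x=[2.1456] v=[-1.6962]
Step 17: x=[2.0626] v=[-1.6609]
Step 18: x=[1.9823] v=[-1.6066]
Step 19: x=[1.9056] v=[-1.5340]
Step 20: x=[1.8334] v=[-1.4439]
Step 21: x=[1.7665] v=[-1.3373]
Step 22: x=[1.7057] v=[-1.2154]
Step 23: x=[1.6517] v=[-1.0796]
Step 24: x=[1.6051] v=[-0.9314]
Step 25: x=[1.5665] v=[-0.7726]
Step 26: x=[1.5363] v=[-0.6049]
Step 27: x=[1.5148] v=[-0.4303]
Step 28: x=[1.5023] v=[-0.2508]
Step 29: x=[1.4989] v=[-0.0685]
Step 30: x=[1.5046] v=[0.1146]
First v>=0 after going negative at step 30, time=1.5000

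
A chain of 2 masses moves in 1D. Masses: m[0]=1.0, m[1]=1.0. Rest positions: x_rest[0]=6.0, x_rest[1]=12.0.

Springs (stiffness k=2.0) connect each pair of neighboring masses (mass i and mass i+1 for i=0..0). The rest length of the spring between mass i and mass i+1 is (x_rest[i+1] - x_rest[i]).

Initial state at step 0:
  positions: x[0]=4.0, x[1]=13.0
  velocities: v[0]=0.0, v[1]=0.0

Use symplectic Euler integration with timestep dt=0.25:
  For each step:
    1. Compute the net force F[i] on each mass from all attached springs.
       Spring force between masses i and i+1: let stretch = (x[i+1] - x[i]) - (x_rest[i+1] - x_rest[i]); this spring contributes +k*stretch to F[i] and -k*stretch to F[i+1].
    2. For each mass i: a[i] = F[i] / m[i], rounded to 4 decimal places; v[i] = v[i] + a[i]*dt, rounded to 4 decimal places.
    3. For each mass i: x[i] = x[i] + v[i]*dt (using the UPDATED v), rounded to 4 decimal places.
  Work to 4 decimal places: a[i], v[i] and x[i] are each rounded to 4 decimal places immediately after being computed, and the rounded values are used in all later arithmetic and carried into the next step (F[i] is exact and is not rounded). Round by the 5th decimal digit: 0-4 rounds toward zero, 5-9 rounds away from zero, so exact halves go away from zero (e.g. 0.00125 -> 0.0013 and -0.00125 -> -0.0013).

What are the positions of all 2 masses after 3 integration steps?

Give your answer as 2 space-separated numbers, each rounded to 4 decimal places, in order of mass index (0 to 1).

Answer: 5.8048 11.1954

Derivation:
Step 0: x=[4.0000 13.0000] v=[0.0000 0.0000]
Step 1: x=[4.3750 12.6250] v=[1.5000 -1.5000]
Step 2: x=[5.0313 11.9688] v=[2.6250 -2.6250]
Step 3: x=[5.8048 11.1954] v=[3.0938 -3.0938]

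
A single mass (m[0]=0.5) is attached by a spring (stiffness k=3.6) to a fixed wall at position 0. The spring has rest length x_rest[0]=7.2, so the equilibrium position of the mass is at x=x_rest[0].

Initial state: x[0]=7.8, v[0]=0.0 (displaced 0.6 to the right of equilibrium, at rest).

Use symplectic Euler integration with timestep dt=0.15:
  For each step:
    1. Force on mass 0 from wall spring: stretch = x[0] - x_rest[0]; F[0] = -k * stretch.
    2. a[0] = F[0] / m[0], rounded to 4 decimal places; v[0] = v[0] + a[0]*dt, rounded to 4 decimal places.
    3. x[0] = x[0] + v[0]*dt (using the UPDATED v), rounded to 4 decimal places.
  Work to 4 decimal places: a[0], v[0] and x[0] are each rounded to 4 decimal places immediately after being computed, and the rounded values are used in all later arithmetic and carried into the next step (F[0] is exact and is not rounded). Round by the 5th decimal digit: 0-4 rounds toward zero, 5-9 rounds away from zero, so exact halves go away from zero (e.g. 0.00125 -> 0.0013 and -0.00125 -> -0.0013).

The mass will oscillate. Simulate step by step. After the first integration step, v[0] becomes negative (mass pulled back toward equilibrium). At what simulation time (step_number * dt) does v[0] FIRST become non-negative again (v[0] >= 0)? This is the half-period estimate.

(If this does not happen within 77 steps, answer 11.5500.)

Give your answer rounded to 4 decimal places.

Step 0: x=[7.8000] v=[0.0000]
Step 1: x=[7.7028] v=[-0.6480]
Step 2: x=[7.5242] v=[-1.1910]
Step 3: x=[7.2930] v=[-1.5411]
Step 4: x=[7.0468] v=[-1.6415]
Step 5: x=[6.8254] v=[-1.4761]
Step 6: x=[6.6647] v=[-1.0715]
Step 7: x=[6.5907] v=[-0.4934]
Step 8: x=[6.6154] v=[0.1647]
First v>=0 after going negative at step 8, time=1.2000

Answer: 1.2000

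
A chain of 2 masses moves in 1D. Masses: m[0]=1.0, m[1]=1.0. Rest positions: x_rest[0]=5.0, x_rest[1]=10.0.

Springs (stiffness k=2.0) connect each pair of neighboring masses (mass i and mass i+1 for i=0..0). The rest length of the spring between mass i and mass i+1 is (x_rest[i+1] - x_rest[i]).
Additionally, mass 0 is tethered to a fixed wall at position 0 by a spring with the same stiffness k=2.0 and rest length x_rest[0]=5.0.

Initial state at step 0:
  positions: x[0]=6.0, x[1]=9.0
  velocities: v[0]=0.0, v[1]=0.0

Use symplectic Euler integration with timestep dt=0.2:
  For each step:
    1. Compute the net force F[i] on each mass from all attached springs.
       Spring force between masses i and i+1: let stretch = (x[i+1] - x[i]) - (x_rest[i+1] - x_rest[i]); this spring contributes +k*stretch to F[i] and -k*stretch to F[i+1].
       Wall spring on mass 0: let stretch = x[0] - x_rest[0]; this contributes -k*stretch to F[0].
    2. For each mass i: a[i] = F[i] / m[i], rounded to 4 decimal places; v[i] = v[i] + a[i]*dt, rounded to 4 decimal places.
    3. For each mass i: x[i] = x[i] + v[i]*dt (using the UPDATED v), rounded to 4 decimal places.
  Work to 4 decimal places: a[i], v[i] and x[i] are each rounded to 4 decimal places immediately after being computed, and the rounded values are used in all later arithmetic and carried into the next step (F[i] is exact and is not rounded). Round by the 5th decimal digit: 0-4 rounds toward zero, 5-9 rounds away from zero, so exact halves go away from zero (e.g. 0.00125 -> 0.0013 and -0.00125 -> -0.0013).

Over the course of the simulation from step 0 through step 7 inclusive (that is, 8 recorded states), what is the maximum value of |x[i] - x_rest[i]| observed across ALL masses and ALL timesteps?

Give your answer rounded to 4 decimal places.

Step 0: x=[6.0000 9.0000] v=[0.0000 0.0000]
Step 1: x=[5.7600 9.1600] v=[-1.2000 0.8000]
Step 2: x=[5.3312 9.4480] v=[-2.1440 1.4400]
Step 3: x=[4.8052 9.8067] v=[-2.6298 1.7933]
Step 4: x=[4.2949 10.1652] v=[-2.5513 1.7927]
Step 5: x=[3.9107 10.4541] v=[-1.9211 1.4446]
Step 6: x=[3.7371 10.6195] v=[-0.8680 0.8272]
Step 7: x=[3.8151 10.6343] v=[0.3901 0.0742]
Max displacement = 1.2629

Answer: 1.2629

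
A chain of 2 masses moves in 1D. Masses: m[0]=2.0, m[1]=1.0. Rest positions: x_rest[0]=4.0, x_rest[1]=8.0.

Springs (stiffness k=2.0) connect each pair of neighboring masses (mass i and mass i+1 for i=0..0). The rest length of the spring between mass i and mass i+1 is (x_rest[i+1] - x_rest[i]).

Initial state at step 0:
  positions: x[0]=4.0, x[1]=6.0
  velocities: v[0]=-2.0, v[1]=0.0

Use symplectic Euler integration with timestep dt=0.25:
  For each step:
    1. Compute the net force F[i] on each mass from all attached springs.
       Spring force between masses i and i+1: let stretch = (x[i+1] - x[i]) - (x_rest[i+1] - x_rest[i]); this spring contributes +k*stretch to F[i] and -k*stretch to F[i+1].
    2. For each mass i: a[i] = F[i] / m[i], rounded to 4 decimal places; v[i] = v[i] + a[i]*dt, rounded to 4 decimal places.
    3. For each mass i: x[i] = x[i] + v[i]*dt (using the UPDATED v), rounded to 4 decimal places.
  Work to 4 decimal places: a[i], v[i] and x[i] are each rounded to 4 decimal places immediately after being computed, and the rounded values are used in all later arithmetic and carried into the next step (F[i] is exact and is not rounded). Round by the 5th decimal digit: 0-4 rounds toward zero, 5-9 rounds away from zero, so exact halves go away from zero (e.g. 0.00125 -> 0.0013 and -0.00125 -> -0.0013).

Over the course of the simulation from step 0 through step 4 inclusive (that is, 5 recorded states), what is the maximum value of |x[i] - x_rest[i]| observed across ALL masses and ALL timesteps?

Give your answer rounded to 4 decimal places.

Answer: 2.6500

Derivation:
Step 0: x=[4.0000 6.0000] v=[-2.0000 0.0000]
Step 1: x=[3.3750 6.2500] v=[-2.5000 1.0000]
Step 2: x=[2.6797 6.6406] v=[-2.7813 1.5625]
Step 3: x=[1.9819 7.0361] v=[-2.7911 1.5821]
Step 4: x=[1.3500 7.2999] v=[-2.5276 1.0550]
Max displacement = 2.6500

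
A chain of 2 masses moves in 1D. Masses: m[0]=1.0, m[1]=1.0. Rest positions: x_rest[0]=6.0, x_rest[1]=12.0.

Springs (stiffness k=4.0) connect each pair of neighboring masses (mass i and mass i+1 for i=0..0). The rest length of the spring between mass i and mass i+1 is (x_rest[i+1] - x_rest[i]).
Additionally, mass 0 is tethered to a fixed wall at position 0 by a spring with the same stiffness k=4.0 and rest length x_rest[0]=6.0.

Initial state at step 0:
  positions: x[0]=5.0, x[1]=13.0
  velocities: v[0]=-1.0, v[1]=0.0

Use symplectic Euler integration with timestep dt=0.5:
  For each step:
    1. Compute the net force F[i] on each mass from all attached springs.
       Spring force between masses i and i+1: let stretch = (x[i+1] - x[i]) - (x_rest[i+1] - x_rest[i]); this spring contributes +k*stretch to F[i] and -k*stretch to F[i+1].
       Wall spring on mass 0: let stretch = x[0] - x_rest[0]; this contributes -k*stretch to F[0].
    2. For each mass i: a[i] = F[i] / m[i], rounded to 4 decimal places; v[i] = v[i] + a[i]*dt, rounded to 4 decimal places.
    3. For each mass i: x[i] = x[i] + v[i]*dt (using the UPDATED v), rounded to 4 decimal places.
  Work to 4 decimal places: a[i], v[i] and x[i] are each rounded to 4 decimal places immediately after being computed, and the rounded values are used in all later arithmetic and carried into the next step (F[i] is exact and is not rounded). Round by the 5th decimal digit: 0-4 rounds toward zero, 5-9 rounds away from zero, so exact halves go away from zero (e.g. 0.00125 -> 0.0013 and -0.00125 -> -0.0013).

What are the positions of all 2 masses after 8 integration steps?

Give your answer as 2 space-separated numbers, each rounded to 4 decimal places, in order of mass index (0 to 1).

Step 0: x=[5.0000 13.0000] v=[-1.0000 0.0000]
Step 1: x=[7.5000 11.0000] v=[5.0000 -4.0000]
Step 2: x=[6.0000 11.5000] v=[-3.0000 1.0000]
Step 3: x=[4.0000 12.5000] v=[-4.0000 2.0000]
Step 4: x=[6.5000 11.0000] v=[5.0000 -3.0000]
Step 5: x=[7.0000 11.0000] v=[1.0000 0.0000]
Step 6: x=[4.5000 13.0000] v=[-5.0000 4.0000]
Step 7: x=[6.0000 12.5000] v=[3.0000 -1.0000]
Step 8: x=[8.0000 11.5000] v=[4.0000 -2.0000]

Answer: 8.0000 11.5000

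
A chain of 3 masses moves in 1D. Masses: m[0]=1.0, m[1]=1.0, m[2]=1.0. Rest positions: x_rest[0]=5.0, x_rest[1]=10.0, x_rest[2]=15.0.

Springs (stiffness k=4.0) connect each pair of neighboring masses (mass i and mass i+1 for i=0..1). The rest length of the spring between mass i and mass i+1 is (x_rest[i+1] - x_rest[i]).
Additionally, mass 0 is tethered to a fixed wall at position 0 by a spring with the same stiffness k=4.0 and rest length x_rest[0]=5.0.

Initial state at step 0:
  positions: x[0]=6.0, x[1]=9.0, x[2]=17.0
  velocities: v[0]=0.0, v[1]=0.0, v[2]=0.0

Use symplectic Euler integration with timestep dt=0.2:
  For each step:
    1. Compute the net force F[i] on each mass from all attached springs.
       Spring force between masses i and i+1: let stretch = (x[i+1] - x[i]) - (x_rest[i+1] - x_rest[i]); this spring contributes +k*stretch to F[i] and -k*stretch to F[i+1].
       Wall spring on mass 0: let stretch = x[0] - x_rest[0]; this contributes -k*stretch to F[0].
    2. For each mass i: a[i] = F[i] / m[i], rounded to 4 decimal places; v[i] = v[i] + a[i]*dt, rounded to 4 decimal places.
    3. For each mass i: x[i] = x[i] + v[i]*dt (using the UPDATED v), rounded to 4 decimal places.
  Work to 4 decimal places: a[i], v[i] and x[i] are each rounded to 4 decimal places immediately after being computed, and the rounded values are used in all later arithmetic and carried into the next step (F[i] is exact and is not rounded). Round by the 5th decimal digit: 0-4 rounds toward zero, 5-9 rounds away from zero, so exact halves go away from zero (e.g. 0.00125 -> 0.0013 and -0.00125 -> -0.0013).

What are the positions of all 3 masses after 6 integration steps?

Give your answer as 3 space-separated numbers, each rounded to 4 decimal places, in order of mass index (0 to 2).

Answer: 5.8437 10.4213 14.9476

Derivation:
Step 0: x=[6.0000 9.0000 17.0000] v=[0.0000 0.0000 0.0000]
Step 1: x=[5.5200 9.8000 16.5200] v=[-2.4000 4.0000 -2.4000]
Step 2: x=[4.8416 10.9904 15.7648] v=[-3.3920 5.9520 -3.7760]
Step 3: x=[4.3724 11.9609 15.0457] v=[-2.3462 4.8525 -3.5955]
Step 4: x=[4.4177 12.2108 14.6330] v=[0.2267 1.2495 -2.0633]
Step 5: x=[5.0031 11.6014 14.6328] v=[2.9270 -3.0472 -0.0011]
Step 6: x=[5.8437 10.4213 14.9476] v=[4.2032 -5.9007 1.5738]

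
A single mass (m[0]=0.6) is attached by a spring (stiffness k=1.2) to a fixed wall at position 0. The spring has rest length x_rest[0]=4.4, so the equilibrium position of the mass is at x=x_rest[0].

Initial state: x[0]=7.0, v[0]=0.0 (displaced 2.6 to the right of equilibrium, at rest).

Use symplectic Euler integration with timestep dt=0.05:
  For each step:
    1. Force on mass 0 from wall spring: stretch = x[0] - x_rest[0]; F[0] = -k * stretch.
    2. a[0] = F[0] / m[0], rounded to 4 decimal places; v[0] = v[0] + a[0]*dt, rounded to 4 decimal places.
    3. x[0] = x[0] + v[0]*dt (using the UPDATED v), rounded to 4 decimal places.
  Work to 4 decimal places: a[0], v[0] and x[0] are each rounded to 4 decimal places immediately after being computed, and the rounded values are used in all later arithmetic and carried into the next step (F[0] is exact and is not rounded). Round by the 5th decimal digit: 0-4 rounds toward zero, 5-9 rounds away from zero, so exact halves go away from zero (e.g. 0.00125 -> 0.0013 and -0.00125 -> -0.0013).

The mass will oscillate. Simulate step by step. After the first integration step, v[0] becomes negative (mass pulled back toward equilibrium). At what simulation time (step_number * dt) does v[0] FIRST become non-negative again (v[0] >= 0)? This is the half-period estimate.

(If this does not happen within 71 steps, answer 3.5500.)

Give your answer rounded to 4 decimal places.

Answer: 2.2500

Derivation:
Step 0: x=[7.0000] v=[0.0000]
Step 1: x=[6.9870] v=[-0.2600]
Step 2: x=[6.9611] v=[-0.5187]
Step 3: x=[6.9224] v=[-0.7748]
Step 4: x=[6.8711] v=[-1.0270]
Step 5: x=[6.8074] v=[-1.2741]
Step 6: x=[6.7317] v=[-1.5148]
Step 7: x=[6.6443] v=[-1.7480]
Step 8: x=[6.5457] v=[-1.9724]
Step 9: x=[6.4364] v=[-2.1870]
Step 10: x=[6.3169] v=[-2.3906]
Step 11: x=[6.1878] v=[-2.5823]
Step 12: x=[6.0497] v=[-2.7611]
Step 13: x=[5.9034] v=[-2.9261]
Step 14: x=[5.7496] v=[-3.0764]
Step 15: x=[5.5890] v=[-3.2114]
Step 16: x=[5.4225] v=[-3.3303]
Step 17: x=[5.2509] v=[-3.4326]
Step 18: x=[5.0750] v=[-3.5177]
Step 19: x=[4.8957] v=[-3.5852]
Step 20: x=[4.7140] v=[-3.6348]
Step 21: x=[4.5307] v=[-3.6662]
Step 22: x=[4.3467] v=[-3.6793]
Step 23: x=[4.1630] v=[-3.6740]
Step 24: x=[3.9805] v=[-3.6503]
Step 25: x=[3.8001] v=[-3.6084]
Step 26: x=[3.6227] v=[-3.5484]
Step 27: x=[3.4492] v=[-3.4707]
Step 28: x=[3.2804] v=[-3.3756]
Step 29: x=[3.1172] v=[-3.2636]
Step 30: x=[2.9604] v=[-3.1353]
Step 31: x=[2.8108] v=[-2.9913]
Step 32: x=[2.6692] v=[-2.8324]
Step 33: x=[2.5362] v=[-2.6593]
Step 34: x=[2.4126] v=[-2.4729]
Step 35: x=[2.2989] v=[-2.2742]
Step 36: x=[2.1957] v=[-2.0641]
Step 37: x=[2.1035] v=[-1.8437]
Step 38: x=[2.0228] v=[-1.6141]
Step 39: x=[1.9540] v=[-1.3764]
Step 40: x=[1.8974] v=[-1.1318]
Step 41: x=[1.8533] v=[-0.8815]
Step 42: x=[1.8220] v=[-0.6268]
Step 43: x=[1.8036] v=[-0.3690]
Step 44: x=[1.7981] v=[-0.1094]
Step 45: x=[1.8056] v=[0.1508]
First v>=0 after going negative at step 45, time=2.2500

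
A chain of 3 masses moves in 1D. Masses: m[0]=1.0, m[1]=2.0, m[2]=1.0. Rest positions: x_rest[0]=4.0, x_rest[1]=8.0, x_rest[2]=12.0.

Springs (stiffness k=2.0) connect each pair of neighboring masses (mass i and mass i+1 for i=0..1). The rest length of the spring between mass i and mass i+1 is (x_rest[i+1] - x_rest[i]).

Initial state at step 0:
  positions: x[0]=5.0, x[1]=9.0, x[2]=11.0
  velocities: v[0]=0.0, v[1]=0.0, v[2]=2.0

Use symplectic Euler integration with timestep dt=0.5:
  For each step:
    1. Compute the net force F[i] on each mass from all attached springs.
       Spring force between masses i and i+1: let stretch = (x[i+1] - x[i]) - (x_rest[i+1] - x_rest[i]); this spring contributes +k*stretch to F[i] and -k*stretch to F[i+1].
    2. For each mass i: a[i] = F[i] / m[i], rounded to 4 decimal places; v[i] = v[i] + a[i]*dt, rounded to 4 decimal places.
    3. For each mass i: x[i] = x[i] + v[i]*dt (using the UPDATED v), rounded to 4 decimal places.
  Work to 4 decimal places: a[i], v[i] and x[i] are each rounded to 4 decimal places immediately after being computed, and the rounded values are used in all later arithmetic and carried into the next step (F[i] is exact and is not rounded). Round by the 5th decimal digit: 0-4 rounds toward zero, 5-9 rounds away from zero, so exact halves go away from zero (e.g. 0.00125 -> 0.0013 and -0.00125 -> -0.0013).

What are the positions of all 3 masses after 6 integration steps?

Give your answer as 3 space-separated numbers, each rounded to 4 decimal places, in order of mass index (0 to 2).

Step 0: x=[5.0000 9.0000 11.0000] v=[0.0000 0.0000 2.0000]
Step 1: x=[5.0000 8.5000 13.0000] v=[0.0000 -1.0000 4.0000]
Step 2: x=[4.7500 8.2500 14.7500] v=[-0.5000 -0.5000 3.5000]
Step 3: x=[4.2500 8.7500 15.2500] v=[-1.0000 1.0000 1.0000]
Step 4: x=[4.0000 9.7500 14.5000] v=[-0.5000 2.0000 -1.5000]
Step 5: x=[4.6250 10.5000 13.3750] v=[1.2500 1.5000 -2.2500]
Step 6: x=[6.1875 10.5000 12.8125] v=[3.1250 0.0000 -1.1250]

Answer: 6.1875 10.5000 12.8125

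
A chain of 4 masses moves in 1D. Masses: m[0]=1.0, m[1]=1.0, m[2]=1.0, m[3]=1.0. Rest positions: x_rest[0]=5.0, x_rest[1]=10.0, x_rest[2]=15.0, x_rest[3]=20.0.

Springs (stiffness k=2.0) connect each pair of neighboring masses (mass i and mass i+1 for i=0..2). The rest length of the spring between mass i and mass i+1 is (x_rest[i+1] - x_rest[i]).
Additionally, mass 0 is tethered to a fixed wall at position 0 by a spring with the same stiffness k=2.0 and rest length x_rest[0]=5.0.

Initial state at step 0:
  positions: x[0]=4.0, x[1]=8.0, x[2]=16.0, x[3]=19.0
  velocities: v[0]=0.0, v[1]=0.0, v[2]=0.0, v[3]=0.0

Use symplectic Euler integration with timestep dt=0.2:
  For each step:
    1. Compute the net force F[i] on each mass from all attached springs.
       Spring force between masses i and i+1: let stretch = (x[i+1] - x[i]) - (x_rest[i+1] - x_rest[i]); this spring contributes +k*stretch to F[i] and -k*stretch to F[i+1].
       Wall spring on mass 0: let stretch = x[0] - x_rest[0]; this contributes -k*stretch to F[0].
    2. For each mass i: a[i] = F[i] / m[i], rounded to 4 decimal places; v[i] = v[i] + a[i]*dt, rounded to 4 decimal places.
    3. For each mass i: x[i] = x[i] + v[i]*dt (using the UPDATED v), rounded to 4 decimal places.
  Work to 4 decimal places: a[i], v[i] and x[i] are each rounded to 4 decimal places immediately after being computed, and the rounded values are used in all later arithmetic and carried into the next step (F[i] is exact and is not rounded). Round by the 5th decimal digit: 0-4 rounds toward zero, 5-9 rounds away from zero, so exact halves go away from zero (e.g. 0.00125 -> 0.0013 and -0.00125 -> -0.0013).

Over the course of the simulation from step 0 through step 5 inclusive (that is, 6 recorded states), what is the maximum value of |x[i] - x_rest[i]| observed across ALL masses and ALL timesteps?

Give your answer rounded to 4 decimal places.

Step 0: x=[4.0000 8.0000 16.0000 19.0000] v=[0.0000 0.0000 0.0000 0.0000]
Step 1: x=[4.0000 8.3200 15.6000 19.1600] v=[0.0000 1.6000 -2.0000 0.8000]
Step 2: x=[4.0256 8.8768 14.9024 19.4352] v=[0.1280 2.7840 -3.4880 1.3760]
Step 3: x=[4.1172 9.5276 14.0854 19.7478] v=[0.4582 3.2538 -4.0851 1.5629]
Step 4: x=[4.3123 10.1102 13.3567 20.0074] v=[0.9755 2.9128 -3.6433 1.2979]
Step 5: x=[4.6262 10.4886 12.9004 20.1349] v=[1.5697 1.8922 -2.2816 0.6376]
Max displacement = 2.0996

Answer: 2.0996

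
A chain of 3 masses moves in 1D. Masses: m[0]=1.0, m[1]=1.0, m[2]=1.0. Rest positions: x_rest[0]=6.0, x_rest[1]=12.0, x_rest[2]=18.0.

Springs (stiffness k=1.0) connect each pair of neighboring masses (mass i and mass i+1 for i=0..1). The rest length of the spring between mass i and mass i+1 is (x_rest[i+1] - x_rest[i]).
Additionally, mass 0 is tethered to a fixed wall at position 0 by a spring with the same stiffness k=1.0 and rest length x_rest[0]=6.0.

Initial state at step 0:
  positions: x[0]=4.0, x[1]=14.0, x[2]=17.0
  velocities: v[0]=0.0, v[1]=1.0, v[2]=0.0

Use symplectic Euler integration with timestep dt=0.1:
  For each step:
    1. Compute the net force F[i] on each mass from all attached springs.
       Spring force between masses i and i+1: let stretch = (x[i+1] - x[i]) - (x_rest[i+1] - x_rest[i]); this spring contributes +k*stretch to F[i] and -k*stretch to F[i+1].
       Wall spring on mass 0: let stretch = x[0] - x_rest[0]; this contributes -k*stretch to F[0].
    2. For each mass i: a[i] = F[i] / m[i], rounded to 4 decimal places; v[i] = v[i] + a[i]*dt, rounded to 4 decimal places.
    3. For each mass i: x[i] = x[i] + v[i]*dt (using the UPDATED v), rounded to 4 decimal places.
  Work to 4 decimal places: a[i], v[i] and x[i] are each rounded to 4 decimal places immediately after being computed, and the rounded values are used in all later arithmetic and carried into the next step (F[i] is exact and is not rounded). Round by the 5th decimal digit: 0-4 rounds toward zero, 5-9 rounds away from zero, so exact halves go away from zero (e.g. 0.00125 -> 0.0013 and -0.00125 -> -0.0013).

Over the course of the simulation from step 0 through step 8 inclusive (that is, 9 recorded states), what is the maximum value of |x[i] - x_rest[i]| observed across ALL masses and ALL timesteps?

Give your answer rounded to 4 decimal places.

Answer: 2.0300

Derivation:
Step 0: x=[4.0000 14.0000 17.0000] v=[0.0000 1.0000 0.0000]
Step 1: x=[4.0600 14.0300 17.0300] v=[0.6000 0.3000 0.3000]
Step 2: x=[4.1791 13.9903 17.0900] v=[1.1910 -0.3970 0.6000]
Step 3: x=[4.3545 13.8835 17.1790] v=[1.7542 -1.0682 0.8900]
Step 4: x=[4.5817 13.7143 17.2951] v=[2.2717 -1.6916 1.1605]
Step 5: x=[4.8544 13.4896 17.4353] v=[2.7268 -2.2468 1.4024]
Step 6: x=[5.1649 13.2180 17.5961] v=[3.1049 -2.7158 1.6078]
Step 7: x=[5.5043 12.9097 17.7731] v=[3.3937 -3.0833 1.7700]
Step 8: x=[5.8627 12.5760 17.9615] v=[3.5838 -3.3375 1.8837]
Max displacement = 2.0300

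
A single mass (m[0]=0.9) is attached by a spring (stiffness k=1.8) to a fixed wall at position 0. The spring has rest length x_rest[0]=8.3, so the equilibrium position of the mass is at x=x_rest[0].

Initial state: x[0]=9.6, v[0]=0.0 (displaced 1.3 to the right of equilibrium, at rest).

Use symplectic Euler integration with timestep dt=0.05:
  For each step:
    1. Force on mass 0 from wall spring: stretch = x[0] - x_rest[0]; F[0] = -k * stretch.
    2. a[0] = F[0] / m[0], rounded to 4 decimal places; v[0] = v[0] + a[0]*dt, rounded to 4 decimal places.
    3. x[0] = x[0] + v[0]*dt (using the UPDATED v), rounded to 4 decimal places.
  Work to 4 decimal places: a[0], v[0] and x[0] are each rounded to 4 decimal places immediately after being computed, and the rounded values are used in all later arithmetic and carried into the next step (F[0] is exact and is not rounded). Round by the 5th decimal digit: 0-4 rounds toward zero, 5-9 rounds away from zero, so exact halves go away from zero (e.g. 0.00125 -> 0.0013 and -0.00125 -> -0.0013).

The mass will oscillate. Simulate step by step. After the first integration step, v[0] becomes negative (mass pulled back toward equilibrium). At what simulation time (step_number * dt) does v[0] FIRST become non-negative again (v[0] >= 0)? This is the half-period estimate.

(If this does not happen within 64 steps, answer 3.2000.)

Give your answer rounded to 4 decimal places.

Step 0: x=[9.6000] v=[0.0000]
Step 1: x=[9.5935] v=[-0.1300]
Step 2: x=[9.5805] v=[-0.2594]
Step 3: x=[9.5611] v=[-0.3875]
Step 4: x=[9.5354] v=[-0.5136]
Step 5: x=[9.5035] v=[-0.6371]
Step 6: x=[9.4656] v=[-0.7575]
Step 7: x=[9.4219] v=[-0.8741]
Step 8: x=[9.3726] v=[-0.9863]
Step 9: x=[9.3179] v=[-1.0936]
Step 10: x=[9.2581] v=[-1.1954]
Step 11: x=[9.1935] v=[-1.2912]
Step 12: x=[9.1245] v=[-1.3806]
Step 13: x=[9.0513] v=[-1.4631]
Step 14: x=[8.9744] v=[-1.5382]
Step 15: x=[8.8941] v=[-1.6056]
Step 16: x=[8.8109] v=[-1.6650]
Step 17: x=[8.7251] v=[-1.7161]
Step 18: x=[8.6372] v=[-1.7586]
Step 19: x=[8.5476] v=[-1.7923]
Step 20: x=[8.4567] v=[-1.8171]
Step 21: x=[8.3651] v=[-1.8328]
Step 22: x=[8.2731] v=[-1.8393]
Step 23: x=[8.1813] v=[-1.8366]
Step 24: x=[8.0901] v=[-1.8247]
Step 25: x=[7.9999] v=[-1.8037]
Step 26: x=[7.9112] v=[-1.7737]
Step 27: x=[7.8245] v=[-1.7348]
Step 28: x=[7.7401] v=[-1.6873]
Step 29: x=[7.6585] v=[-1.6313]
Step 30: x=[7.5801] v=[-1.5672]
Step 31: x=[7.5053] v=[-1.4952]
Step 32: x=[7.4345] v=[-1.4157]
Step 33: x=[7.3680] v=[-1.3292]
Step 34: x=[7.3062] v=[-1.2360]
Step 35: x=[7.2494] v=[-1.1366]
Step 36: x=[7.1978] v=[-1.0315]
Step 37: x=[7.1517] v=[-0.9213]
Step 38: x=[7.1114] v=[-0.8065]
Step 39: x=[7.0770] v=[-0.6876]
Step 40: x=[7.0487] v=[-0.5653]
Step 41: x=[7.0267] v=[-0.4402]
Step 42: x=[7.0111] v=[-0.3129]
Step 43: x=[7.0019] v=[-0.1840]
Step 44: x=[6.9992] v=[-0.0542]
Step 45: x=[7.0030] v=[0.0759]
First v>=0 after going negative at step 45, time=2.2500

Answer: 2.2500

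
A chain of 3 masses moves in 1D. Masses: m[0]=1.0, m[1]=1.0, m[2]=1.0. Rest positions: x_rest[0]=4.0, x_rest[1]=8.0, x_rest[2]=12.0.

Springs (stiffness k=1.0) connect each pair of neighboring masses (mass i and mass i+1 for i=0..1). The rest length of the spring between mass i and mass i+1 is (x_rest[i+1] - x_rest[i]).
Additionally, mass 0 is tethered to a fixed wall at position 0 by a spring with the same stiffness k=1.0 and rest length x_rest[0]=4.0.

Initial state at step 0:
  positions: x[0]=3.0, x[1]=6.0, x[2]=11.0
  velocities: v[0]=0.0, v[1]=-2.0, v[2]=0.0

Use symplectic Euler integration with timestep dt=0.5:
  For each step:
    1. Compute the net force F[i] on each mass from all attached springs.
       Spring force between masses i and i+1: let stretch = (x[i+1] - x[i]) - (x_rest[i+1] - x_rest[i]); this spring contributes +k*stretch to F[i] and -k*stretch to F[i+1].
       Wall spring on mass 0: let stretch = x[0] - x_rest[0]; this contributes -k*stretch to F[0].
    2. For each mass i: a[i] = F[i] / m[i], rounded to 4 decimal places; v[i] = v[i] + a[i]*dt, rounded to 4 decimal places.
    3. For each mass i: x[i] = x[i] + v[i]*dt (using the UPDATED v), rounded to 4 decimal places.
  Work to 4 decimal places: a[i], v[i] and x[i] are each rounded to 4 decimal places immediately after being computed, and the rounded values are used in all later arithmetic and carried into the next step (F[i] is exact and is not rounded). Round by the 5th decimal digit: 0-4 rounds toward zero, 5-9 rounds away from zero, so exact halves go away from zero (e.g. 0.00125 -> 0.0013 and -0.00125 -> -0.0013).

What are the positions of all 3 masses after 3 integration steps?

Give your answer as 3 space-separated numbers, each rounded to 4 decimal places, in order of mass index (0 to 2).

Step 0: x=[3.0000 6.0000 11.0000] v=[0.0000 -2.0000 0.0000]
Step 1: x=[3.0000 5.5000 10.7500] v=[0.0000 -1.0000 -0.5000]
Step 2: x=[2.8750 5.6875 10.1875] v=[-0.2500 0.3750 -1.1250]
Step 3: x=[2.7344 6.2969 9.5000] v=[-0.2813 1.2188 -1.3750]

Answer: 2.7344 6.2969 9.5000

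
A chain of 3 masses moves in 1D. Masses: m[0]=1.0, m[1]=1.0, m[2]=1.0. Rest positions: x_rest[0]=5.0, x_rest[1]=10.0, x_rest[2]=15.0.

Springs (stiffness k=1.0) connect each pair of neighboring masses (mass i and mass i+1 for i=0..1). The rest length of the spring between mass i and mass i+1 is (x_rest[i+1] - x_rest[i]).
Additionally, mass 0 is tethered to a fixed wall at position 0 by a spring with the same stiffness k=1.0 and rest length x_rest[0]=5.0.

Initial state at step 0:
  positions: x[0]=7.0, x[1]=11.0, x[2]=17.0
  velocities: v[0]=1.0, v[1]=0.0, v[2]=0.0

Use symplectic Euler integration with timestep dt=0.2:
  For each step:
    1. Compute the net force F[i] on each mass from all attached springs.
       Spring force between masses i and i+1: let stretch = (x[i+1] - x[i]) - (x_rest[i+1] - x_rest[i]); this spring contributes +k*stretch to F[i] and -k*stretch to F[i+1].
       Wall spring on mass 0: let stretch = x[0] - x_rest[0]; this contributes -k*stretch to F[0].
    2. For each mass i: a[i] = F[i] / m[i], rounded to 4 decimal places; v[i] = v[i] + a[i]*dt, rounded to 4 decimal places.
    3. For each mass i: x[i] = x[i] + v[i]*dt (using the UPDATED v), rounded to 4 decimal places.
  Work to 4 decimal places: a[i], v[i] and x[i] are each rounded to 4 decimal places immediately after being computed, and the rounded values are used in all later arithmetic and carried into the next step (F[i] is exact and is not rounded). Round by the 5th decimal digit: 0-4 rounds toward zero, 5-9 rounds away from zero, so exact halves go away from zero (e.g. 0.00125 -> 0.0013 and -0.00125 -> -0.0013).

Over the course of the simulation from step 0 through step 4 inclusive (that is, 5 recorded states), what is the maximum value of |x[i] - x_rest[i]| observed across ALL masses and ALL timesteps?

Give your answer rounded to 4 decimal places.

Step 0: x=[7.0000 11.0000 17.0000] v=[1.0000 0.0000 0.0000]
Step 1: x=[7.0800 11.0800 16.9600] v=[0.4000 0.4000 -0.2000]
Step 2: x=[7.0368 11.2352 16.8848] v=[-0.2160 0.7760 -0.3760]
Step 3: x=[6.8801 11.4484 16.7836] v=[-0.7837 1.0662 -0.5059]
Step 4: x=[6.6309 11.6923 16.6690] v=[-1.2461 1.2196 -0.5729]
Max displacement = 2.0800

Answer: 2.0800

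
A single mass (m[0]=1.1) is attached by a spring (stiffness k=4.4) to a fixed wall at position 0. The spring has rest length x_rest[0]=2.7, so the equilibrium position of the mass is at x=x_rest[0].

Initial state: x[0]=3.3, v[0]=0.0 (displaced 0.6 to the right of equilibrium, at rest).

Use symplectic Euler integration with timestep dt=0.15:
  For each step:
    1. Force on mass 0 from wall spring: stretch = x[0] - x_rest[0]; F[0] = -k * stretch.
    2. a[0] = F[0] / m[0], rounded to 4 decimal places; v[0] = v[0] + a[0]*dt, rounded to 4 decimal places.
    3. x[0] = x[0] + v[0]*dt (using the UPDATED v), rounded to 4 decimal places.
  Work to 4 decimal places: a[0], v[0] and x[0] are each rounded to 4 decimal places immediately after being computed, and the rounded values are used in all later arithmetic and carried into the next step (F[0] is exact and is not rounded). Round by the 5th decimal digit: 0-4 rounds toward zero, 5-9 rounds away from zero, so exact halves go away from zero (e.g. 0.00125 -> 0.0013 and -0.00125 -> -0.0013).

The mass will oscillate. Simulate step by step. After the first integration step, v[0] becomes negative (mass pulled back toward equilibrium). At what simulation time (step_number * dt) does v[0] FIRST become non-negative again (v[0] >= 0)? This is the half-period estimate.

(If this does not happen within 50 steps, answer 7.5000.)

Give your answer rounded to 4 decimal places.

Step 0: x=[3.3000] v=[0.0000]
Step 1: x=[3.2460] v=[-0.3600]
Step 2: x=[3.1429] v=[-0.6876]
Step 3: x=[2.9999] v=[-0.9533]
Step 4: x=[2.8299] v=[-1.1332]
Step 5: x=[2.6482] v=[-1.2111]
Step 6: x=[2.4712] v=[-1.1800]
Step 7: x=[2.3148] v=[-1.0427]
Step 8: x=[2.1931] v=[-0.8116]
Step 9: x=[2.1170] v=[-0.5075]
Step 10: x=[2.0933] v=[-0.1577]
Step 11: x=[2.1242] v=[0.2063]
First v>=0 after going negative at step 11, time=1.6500

Answer: 1.6500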